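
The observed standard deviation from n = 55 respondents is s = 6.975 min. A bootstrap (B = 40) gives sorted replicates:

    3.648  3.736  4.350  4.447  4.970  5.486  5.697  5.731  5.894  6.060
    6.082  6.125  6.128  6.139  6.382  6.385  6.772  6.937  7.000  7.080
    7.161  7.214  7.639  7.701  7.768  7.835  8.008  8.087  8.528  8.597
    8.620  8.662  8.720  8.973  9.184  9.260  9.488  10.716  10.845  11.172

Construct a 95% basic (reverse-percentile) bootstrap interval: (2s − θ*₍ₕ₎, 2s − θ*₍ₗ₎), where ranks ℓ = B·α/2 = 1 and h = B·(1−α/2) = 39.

Percentile endpoints at ranks 1 and 39: θ*₍1₎ = 3.648, θ*₍39₎ = 10.845.
Basic interval reflects these around s:
  lower = 2 × 6.975 − 10.845 = 3.105
  upper = 2 × 6.975 − 3.648 = 10.302

(3.105, 10.302)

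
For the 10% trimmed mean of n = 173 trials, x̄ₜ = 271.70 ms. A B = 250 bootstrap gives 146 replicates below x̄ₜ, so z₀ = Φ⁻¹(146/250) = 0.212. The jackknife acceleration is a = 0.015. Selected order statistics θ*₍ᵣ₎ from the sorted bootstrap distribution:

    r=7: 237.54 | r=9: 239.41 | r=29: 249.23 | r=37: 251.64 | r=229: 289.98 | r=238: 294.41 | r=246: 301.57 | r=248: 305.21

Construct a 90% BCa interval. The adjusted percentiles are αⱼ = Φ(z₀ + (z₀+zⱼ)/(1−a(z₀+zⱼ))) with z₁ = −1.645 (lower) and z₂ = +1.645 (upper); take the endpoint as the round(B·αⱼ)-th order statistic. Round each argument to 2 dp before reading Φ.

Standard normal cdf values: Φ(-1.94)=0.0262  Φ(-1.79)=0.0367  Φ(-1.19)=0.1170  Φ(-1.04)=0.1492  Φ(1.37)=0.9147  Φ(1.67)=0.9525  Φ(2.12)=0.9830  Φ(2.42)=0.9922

(249.23, 301.57)

Lower: z₀ + z₁ = 0.212 + (-1.645) = -1.433; 1 − a(z₀+z₁) = 1 − (0.015)(-1.433) = 1.0215; argument = 0.212 + (-1.433)/1.0215 = -1.1908 → -1.19.
α₁ = Φ(-1.19) = 0.1170; rank = round(250 × 0.1170) = 29; θ*₍29₎ = 249.23.
Upper: z₀ + z₂ = 1.857; 1 − a(z₀+z₂) = 0.9721; argument = 2.1222 → 2.12; α₂ = 0.9830; rank = 246; θ*₍246₎ = 301.57.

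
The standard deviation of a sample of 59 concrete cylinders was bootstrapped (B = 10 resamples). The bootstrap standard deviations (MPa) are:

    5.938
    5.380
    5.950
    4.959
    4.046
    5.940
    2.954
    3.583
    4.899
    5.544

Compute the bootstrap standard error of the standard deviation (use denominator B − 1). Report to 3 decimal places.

Bootstrap SE is the standard deviation of the 10 replicate standard deviations.
Mean of replicates: (5.938 + 5.380 + 5.950 + 4.959 + 4.046 + 5.940 + 2.954 + 3.583 + 4.899 + 5.544) / 10 = 49.1930 / 10 = 4.9193
Sum of squared deviations: (+1.0187)² + (+0.4607)² + (+1.0307)² + (+0.0397)² + (−0.8733)² + (+1.0207)² + (−1.9653)² + (−1.3363)² + (−0.0203)² + (+0.6247)² = 10.1572
Variance = 10.1572 / 9 = 1.1286
SE* = √1.1286

SE* = 1.062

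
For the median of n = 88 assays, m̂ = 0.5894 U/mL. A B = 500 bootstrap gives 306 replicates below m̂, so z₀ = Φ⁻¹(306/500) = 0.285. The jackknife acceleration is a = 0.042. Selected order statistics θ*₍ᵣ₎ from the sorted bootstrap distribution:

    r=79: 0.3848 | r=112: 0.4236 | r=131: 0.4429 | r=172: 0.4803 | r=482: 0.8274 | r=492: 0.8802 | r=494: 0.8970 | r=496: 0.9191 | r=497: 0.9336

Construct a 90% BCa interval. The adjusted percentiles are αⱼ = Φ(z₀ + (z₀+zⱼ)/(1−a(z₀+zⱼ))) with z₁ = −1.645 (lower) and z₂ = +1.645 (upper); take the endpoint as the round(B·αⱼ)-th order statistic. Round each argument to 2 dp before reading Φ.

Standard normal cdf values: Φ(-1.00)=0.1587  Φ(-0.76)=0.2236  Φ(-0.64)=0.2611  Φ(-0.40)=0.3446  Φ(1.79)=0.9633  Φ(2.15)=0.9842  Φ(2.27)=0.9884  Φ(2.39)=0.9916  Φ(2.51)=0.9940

Lower: z₀ + z₁ = 0.285 + (-1.645) = -1.360; 1 − a(z₀+z₁) = 1 − (0.042)(-1.360) = 1.0571; argument = 0.285 + (-1.360)/1.0571 = -1.0015 → -1.00.
α₁ = Φ(-1.00) = 0.1587; rank = round(500 × 0.1587) = 79; θ*₍79₎ = 0.3848.
Upper: z₀ + z₂ = 1.930; 1 − a(z₀+z₂) = 0.9189; argument = 2.3852 → 2.39; α₂ = 0.9916; rank = 496; θ*₍496₎ = 0.9191.

(0.3848, 0.9191)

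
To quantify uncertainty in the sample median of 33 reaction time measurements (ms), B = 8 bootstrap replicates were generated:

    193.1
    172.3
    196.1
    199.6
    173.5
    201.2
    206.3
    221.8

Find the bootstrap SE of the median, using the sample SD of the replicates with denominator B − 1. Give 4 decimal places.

Bootstrap SE is the standard deviation of the 8 replicate medians.
Mean of replicates: (193.1 + 172.3 + 196.1 + 199.6 + 173.5 + 201.2 + 206.3 + 221.8) / 8 = 1563.90000 / 8 = 195.48750
Sum of squared deviations: (−2.38750)² + (−23.18750)² + (+0.61250)² + (+4.11250)² + (−21.98750)² + (+5.71250)² + (+10.81250)² + (+26.31250)² = 1885.98875
Variance = 1885.98875 / 7 = 269.42696
SE* = √269.42696

SE* = 16.4142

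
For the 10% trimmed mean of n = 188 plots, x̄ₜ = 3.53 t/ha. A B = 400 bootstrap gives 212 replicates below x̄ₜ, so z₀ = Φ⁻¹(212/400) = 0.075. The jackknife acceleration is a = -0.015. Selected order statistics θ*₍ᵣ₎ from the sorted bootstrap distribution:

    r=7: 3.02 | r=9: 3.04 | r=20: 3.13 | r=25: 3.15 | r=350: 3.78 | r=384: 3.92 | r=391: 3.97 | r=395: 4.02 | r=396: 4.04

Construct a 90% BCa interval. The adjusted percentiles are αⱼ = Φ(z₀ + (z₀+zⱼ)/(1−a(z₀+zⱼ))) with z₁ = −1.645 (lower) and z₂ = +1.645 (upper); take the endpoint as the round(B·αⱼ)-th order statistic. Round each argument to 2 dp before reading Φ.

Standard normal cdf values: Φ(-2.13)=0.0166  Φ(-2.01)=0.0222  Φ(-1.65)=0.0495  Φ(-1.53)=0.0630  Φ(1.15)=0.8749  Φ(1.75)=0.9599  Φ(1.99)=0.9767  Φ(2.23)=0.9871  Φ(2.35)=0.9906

(3.15, 3.92)

Lower: z₀ + z₁ = 0.075 + (-1.645) = -1.570; 1 − a(z₀+z₁) = 1 − (-0.015)(-1.570) = 0.9765; argument = 0.075 + (-1.570)/0.9765 = -1.5329 → -1.53.
α₁ = Φ(-1.53) = 0.0630; rank = round(400 × 0.0630) = 25; θ*₍25₎ = 3.15.
Upper: z₀ + z₂ = 1.720; 1 − a(z₀+z₂) = 1.0258; argument = 1.7517 → 1.75; α₂ = 0.9599; rank = 384; θ*₍384₎ = 3.92.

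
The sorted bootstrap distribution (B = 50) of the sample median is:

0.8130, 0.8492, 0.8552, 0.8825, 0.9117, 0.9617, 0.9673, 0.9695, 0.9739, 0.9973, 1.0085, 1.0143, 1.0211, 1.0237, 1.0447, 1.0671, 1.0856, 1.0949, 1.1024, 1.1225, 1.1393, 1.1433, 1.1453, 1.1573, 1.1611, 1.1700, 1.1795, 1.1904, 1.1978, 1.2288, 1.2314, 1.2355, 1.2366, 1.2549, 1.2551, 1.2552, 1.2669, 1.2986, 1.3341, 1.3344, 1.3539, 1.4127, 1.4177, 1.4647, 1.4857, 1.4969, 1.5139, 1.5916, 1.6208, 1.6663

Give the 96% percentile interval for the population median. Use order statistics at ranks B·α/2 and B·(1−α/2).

(0.8130, 1.6208)

α = 0.04; lower rank = 50 × 0.020 = 1; upper rank = 50 × 0.980 = 49.
The 1st smallest replicate is 0.8130; the 49th is 1.6208.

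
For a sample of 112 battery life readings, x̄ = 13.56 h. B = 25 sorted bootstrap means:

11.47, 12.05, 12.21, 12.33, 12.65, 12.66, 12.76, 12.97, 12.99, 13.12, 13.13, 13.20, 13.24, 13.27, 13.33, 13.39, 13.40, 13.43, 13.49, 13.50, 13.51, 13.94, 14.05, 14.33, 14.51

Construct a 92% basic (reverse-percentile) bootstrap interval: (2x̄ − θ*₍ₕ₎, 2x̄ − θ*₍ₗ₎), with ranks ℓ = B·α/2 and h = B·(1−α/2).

(12.79, 15.65)

Percentile endpoints at ranks 1 and 24: θ*₍1₎ = 11.47, θ*₍24₎ = 14.33.
Basic interval reflects these around x̄:
  lower = 2 × 13.56 − 14.33 = 12.79
  upper = 2 × 13.56 − 11.47 = 15.65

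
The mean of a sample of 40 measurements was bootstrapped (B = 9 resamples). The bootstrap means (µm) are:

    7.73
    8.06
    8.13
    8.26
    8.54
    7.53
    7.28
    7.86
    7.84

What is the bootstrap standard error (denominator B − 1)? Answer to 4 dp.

Bootstrap SE is the standard deviation of the 9 replicate means.
Mean of replicates: (7.73 + 8.06 + 8.13 + 8.26 + 8.54 + 7.53 + 7.28 + 7.86 + 7.84) / 9 = 71.23000 / 9 = 7.91444
Sum of squared deviations: (−0.18444)² + (+0.14556)² + (+0.21556)² + (+0.34556)² + (+0.62556)² + (−0.38444)² + (−0.63444)² + (−0.05444)² + (−0.07444)² = 1.17122
Variance = 1.17122 / 8 = 0.14640
SE* = √0.14640

SE* = 0.3826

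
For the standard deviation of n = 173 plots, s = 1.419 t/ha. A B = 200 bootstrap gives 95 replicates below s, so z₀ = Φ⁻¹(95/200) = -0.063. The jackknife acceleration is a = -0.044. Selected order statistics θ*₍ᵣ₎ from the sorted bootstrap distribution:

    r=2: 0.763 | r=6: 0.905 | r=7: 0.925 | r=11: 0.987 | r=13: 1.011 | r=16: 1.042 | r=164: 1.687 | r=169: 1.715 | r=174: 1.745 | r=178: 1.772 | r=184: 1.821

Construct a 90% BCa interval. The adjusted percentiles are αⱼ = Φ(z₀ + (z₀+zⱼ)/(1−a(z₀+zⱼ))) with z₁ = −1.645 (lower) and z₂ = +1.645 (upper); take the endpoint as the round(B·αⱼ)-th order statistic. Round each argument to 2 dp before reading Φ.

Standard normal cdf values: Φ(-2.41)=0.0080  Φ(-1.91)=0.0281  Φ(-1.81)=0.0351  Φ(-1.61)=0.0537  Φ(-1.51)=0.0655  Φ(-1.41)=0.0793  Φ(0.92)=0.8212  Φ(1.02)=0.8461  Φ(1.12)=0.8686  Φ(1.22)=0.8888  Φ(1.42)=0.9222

Lower: z₀ + z₁ = -0.063 + (-1.645) = -1.708; 1 − a(z₀+z₁) = 1 − (-0.044)(-1.708) = 0.9248; argument = -0.063 + (-1.708)/0.9248 = -1.9098 → -1.91.
α₁ = Φ(-1.91) = 0.0281; rank = round(200 × 0.0281) = 6; θ*₍6₎ = 0.905.
Upper: z₀ + z₂ = 1.582; 1 − a(z₀+z₂) = 1.0696; argument = 1.4160 → 1.42; α₂ = 0.9222; rank = 184; θ*₍184₎ = 1.821.

(0.905, 1.821)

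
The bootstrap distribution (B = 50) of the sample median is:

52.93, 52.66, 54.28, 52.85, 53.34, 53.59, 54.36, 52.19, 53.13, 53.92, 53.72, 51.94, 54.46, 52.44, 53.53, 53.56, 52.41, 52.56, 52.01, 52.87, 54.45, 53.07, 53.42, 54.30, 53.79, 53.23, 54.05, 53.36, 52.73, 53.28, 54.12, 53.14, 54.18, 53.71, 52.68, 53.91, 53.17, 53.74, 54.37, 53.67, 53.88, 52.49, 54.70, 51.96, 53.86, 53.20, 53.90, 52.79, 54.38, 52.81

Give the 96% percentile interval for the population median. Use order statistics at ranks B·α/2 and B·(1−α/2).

(51.94, 54.46)

Sorted replicates: 51.94, 51.96, 52.01, 52.19, 52.41, 52.44, 52.49, 52.56, 52.66, 52.68, 52.73, 52.79, 52.81, 52.85, 52.87, 52.93, 53.07, 53.13, 53.14, 53.17, 53.20, 53.23, 53.28, 53.34, 53.36, 53.42, 53.53, 53.56, 53.59, 53.67, 53.71, 53.72, 53.74, 53.79, 53.86, 53.88, 53.90, 53.91, 53.92, 54.05, 54.12, 54.18, 54.28, 54.30, 54.36, 54.37, 54.38, 54.45, 54.46, 54.70
α = 0.04; lower rank = 50 × 0.020 = 1; upper rank = 50 × 0.980 = 49.
The 1st smallest replicate is 51.94; the 49th is 54.46.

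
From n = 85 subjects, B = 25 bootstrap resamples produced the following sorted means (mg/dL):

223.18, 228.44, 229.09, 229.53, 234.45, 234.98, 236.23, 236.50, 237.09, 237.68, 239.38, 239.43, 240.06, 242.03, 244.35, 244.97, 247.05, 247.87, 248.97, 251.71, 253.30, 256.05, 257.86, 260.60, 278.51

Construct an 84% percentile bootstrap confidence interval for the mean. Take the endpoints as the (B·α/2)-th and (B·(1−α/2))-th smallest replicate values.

(228.44, 257.86)

α = 0.16; lower rank = 25 × 0.080 = 2; upper rank = 25 × 0.920 = 23.
The 2nd smallest replicate is 228.44; the 23rd is 257.86.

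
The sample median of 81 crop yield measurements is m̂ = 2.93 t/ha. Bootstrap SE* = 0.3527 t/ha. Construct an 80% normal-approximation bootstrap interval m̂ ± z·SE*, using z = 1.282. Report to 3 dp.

Margin = 1.282 × 0.3527 = 0.4522
Interval: 2.93 ± 0.4522

(2.478, 3.382)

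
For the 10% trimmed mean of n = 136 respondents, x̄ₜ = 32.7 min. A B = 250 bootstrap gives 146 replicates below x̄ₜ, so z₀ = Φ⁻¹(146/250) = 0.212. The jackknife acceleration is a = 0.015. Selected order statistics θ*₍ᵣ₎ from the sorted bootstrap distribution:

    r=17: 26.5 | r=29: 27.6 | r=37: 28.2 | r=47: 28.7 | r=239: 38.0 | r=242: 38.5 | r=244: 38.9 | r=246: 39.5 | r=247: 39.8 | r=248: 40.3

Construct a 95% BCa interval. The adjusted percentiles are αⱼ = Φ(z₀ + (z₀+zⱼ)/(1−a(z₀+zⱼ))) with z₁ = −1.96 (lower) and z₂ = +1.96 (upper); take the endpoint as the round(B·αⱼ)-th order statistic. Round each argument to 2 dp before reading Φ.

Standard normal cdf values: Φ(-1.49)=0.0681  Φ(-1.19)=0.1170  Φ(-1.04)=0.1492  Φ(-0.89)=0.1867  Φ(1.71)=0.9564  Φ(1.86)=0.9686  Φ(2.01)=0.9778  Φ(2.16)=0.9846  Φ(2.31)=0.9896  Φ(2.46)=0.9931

(26.5, 40.3)

Lower: z₀ + z₁ = 0.212 + (-1.960) = -1.748; 1 − a(z₀+z₁) = 1 − (0.015)(-1.748) = 1.0262; argument = 0.212 + (-1.748)/1.0262 = -1.4913 → -1.49.
α₁ = Φ(-1.49) = 0.0681; rank = round(250 × 0.0681) = 17; θ*₍17₎ = 26.5.
Upper: z₀ + z₂ = 2.172; 1 − a(z₀+z₂) = 0.9674; argument = 2.4571 → 2.46; α₂ = 0.9931; rank = 248; θ*₍248₎ = 40.3.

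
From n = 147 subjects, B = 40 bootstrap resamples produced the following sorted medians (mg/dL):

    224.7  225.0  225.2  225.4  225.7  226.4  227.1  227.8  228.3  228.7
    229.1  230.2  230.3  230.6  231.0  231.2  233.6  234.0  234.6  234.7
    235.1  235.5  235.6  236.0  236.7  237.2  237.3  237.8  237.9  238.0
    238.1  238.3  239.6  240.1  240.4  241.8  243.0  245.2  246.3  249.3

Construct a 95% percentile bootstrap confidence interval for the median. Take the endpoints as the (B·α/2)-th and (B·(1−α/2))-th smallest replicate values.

(224.7, 246.3)

α = 0.05; lower rank = 40 × 0.025 = 1; upper rank = 40 × 0.975 = 39.
The 1st smallest replicate is 224.7; the 39th is 246.3.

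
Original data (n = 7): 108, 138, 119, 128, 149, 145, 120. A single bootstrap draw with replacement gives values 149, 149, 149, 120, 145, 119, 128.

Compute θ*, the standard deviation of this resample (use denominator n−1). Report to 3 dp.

Mean = 137.0000; sum of squared deviations = 1190.0000
s² = 1190.0000 / 6 = 198.3333
s = √198.3333 = 14.083

θ* = 14.083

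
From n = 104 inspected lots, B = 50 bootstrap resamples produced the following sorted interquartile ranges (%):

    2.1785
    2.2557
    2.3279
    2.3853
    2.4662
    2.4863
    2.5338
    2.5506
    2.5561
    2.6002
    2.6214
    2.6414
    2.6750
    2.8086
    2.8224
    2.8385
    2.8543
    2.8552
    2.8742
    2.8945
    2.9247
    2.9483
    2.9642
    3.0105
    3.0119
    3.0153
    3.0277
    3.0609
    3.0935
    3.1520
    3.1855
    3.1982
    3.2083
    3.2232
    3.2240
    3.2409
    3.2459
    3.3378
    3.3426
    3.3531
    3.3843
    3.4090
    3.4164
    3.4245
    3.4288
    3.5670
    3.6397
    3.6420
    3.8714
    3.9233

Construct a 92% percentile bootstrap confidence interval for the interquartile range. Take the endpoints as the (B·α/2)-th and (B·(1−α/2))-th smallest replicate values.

(2.2557, 3.6420)

α = 0.08; lower rank = 50 × 0.040 = 2; upper rank = 50 × 0.960 = 48.
The 2nd smallest replicate is 2.2557; the 48th is 3.6420.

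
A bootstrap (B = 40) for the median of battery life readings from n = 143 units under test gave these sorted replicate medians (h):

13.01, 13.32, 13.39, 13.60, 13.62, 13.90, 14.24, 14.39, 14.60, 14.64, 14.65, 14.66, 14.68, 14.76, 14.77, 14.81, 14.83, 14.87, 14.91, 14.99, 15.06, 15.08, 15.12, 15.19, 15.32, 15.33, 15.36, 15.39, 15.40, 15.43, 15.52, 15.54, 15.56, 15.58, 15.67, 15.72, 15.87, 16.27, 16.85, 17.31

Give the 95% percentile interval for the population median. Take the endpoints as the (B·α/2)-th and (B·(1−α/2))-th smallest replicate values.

α = 0.05; lower rank = 40 × 0.025 = 1; upper rank = 40 × 0.975 = 39.
The 1st smallest replicate is 13.01; the 39th is 16.85.

(13.01, 16.85)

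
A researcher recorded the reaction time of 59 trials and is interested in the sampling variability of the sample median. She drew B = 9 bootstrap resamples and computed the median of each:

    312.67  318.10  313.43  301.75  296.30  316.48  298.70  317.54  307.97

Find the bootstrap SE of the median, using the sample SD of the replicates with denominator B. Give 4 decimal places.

Bootstrap SE is the standard deviation of the 9 replicate medians.
Mean of replicates: (312.67 + 318.10 + 313.43 + 301.75 + 296.30 + 316.48 + 298.70 + 317.54 + 307.97) / 9 = 2782.94000 / 9 = 309.21556
Sum of squared deviations: (+3.45444)² + (+8.88444)² + (+4.21444)² + (−7.46556)² + (−12.91556)² + (+7.26444)² + (−10.51556)² + (+8.32444)² + (−1.24556)² = 565.37102
Variance = 565.37102 / 9 = 62.81900
SE* = √62.81900

SE* = 7.9258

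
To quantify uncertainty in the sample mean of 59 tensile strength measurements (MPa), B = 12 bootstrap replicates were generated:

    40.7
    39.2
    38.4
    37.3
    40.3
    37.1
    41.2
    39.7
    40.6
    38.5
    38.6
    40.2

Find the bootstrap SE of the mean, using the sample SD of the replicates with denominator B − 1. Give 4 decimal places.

Bootstrap SE is the standard deviation of the 12 replicate means.
Mean of replicates: (40.7 + 39.2 + 38.4 + 37.3 + 40.3 + 37.1 + 41.2 + 39.7 + 40.6 + 38.5 + 38.6 + 40.2) / 12 = 471.80000 / 12 = 39.31667
Sum of squared deviations: (+1.38333)² + (−0.11667)² + (−0.91667)² + (−2.01667)² + (+0.98333)² + (−2.21667)² + (+1.88333)² + (+0.38333)² + (+1.28333)² + (−0.81667)² + (−0.71667)² + (+0.88333)² = 20.01667
Variance = 20.01667 / 11 = 1.81970
SE* = √1.81970

SE* = 1.3490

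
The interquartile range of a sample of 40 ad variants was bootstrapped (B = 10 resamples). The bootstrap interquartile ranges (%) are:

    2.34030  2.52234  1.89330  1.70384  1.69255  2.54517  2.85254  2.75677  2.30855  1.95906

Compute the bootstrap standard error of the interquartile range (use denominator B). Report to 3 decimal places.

SE* = 0.402

Bootstrap SE is the standard deviation of the 10 replicate interquartile ranges.
Mean of replicates: (2.34030 + 2.52234 + 1.89330 + 1.70384 + 1.69255 + 2.54517 + 2.85254 + 2.75677 + 2.30855 + 1.95906) / 10 = 22.574420 / 10 = 2.257442
Sum of squared deviations: (+0.082858)² + (+0.264898)² + (−0.364142)² + (−0.553602)² + (−0.564892)² + (+0.287728)² + (+0.595098)² + (+0.499328)² + (+0.051108)² + (−0.298382)² = 1.613115
Variance = 1.613115 / 10 = 0.161312
SE* = √0.161312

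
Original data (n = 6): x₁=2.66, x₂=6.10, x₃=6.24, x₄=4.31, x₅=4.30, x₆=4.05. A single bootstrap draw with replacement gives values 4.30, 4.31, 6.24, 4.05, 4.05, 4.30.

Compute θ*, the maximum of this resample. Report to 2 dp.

Maximum = 6.24

θ* = 6.24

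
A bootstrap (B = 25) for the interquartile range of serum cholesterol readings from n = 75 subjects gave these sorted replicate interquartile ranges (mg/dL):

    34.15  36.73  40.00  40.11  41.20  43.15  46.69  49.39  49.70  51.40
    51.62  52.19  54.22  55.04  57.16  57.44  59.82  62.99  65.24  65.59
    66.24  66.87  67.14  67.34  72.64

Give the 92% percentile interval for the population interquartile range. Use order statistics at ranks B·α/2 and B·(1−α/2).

(34.15, 67.34)

α = 0.08; lower rank = 25 × 0.040 = 1; upper rank = 25 × 0.960 = 24.
The 1st smallest replicate is 34.15; the 24th is 67.34.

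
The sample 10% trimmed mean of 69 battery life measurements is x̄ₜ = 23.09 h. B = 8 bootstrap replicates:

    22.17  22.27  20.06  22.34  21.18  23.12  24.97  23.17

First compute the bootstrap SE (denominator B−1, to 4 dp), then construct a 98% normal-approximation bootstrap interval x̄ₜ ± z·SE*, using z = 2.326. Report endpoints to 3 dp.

Mean of replicates = 22.4100; sum of squared deviations = 14.7528; SE* = √(14.7528/7) = 1.4517
Margin = 2.326 × 1.4517 = 3.3767
Interval: 23.09 ± 3.3767

(19.713, 26.467)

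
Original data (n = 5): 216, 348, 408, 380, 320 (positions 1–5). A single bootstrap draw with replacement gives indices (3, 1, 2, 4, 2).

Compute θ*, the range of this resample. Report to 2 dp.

θ* = 192.00

Resample values: 408, 216, 348, 380, 348.
Range = 408 − 216 = 192.00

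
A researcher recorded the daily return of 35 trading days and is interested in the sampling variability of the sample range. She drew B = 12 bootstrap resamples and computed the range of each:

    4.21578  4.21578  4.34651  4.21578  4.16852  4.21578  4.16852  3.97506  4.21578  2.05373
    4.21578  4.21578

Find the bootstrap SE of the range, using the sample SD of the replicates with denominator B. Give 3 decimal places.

Bootstrap SE is the standard deviation of the 12 replicate ranges.
Mean of replicates: (4.21578 + 4.21578 + 4.34651 + 4.21578 + 4.16852 + 4.21578 + 4.16852 + 3.97506 + 4.21578 + 2.05373 + 4.21578 + 4.21578) / 12 = 48.222800 / 12 = 4.018567
Sum of squared deviations: (+0.197213)² + (+0.197213)² + (+0.327943)² + (+0.197213)² + (+0.149953)² + (+0.197213)² + (+0.149953)² + (−0.043507)² + (+0.197213)² + (−1.964837)² + (+0.197213)² + (+0.197213)² = 4.287246
Variance = 4.287246 / 12 = 0.357271
SE* = √0.357271

SE* = 0.598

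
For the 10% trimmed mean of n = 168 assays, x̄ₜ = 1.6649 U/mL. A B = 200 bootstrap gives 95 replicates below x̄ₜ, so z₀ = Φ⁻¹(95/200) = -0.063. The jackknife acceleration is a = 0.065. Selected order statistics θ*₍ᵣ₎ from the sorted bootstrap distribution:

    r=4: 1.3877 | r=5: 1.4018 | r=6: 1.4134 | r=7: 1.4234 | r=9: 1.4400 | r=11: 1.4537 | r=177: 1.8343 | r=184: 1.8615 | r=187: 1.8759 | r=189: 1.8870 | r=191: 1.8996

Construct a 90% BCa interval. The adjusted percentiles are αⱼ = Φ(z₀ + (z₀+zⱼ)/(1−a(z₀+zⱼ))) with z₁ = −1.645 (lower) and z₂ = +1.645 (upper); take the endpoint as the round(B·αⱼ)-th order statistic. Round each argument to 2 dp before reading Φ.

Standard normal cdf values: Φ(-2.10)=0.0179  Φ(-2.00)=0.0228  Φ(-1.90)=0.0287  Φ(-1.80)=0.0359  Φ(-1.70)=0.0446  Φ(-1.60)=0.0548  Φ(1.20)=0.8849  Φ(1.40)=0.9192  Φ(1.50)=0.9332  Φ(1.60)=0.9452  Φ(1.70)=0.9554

(1.4537, 1.8996)

Lower: z₀ + z₁ = -0.063 + (-1.645) = -1.708; 1 − a(z₀+z₁) = 1 − (0.065)(-1.708) = 1.1110; argument = -0.063 + (-1.708)/1.1110 = -1.6003 → -1.60.
α₁ = Φ(-1.60) = 0.0548; rank = round(200 × 0.0548) = 11; θ*₍11₎ = 1.4537.
Upper: z₀ + z₂ = 1.582; 1 − a(z₀+z₂) = 0.8972; argument = 1.7003 → 1.70; α₂ = 0.9554; rank = 191; θ*₍191₎ = 1.8996.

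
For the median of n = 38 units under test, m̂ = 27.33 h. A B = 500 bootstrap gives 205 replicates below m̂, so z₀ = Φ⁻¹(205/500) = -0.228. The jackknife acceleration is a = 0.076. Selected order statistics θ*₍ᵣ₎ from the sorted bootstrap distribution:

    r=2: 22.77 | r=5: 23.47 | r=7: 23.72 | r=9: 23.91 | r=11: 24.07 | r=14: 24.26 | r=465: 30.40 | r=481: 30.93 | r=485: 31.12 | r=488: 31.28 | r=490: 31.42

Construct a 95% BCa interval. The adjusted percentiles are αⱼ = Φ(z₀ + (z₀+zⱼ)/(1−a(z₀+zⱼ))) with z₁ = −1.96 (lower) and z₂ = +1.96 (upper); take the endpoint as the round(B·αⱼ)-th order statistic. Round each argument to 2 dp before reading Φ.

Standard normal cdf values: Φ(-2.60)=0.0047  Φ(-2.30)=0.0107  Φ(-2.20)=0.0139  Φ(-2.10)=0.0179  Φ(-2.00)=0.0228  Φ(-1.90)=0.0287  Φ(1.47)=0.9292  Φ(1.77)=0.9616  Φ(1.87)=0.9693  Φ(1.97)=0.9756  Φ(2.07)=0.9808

(23.91, 30.93)

Lower: z₀ + z₁ = -0.228 + (-1.960) = -2.188; 1 − a(z₀+z₁) = 1 − (0.076)(-2.188) = 1.1663; argument = -0.228 + (-2.188)/1.1663 = -2.1040 → -2.10.
α₁ = Φ(-2.10) = 0.0179; rank = round(500 × 0.0179) = 9; θ*₍9₎ = 23.91.
Upper: z₀ + z₂ = 1.732; 1 − a(z₀+z₂) = 0.8684; argument = 1.7665 → 1.77; α₂ = 0.9616; rank = 481; θ*₍481₎ = 30.93.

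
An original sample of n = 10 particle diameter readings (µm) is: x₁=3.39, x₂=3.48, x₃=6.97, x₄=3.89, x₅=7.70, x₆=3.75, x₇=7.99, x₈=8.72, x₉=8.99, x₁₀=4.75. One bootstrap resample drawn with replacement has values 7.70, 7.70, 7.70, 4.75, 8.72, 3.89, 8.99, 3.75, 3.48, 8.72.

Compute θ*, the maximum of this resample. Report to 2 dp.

Maximum = 8.99

θ* = 8.99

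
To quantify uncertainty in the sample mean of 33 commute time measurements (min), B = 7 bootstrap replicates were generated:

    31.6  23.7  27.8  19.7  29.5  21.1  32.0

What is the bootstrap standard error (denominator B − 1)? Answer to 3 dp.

SE* = 5.003

Bootstrap SE is the standard deviation of the 7 replicate means.
Mean of replicates: (31.6 + 23.7 + 27.8 + 19.7 + 29.5 + 21.1 + 32.0) / 7 = 185.4000 / 7 = 26.4857
Sum of squared deviations: (+5.1143)² + (−2.7857)² + (+1.3143)² + (−6.7857)² + (+3.0143)² + (−5.3857)² + (+5.5143)² = 150.1886
Variance = 150.1886 / 6 = 25.0314
SE* = √25.0314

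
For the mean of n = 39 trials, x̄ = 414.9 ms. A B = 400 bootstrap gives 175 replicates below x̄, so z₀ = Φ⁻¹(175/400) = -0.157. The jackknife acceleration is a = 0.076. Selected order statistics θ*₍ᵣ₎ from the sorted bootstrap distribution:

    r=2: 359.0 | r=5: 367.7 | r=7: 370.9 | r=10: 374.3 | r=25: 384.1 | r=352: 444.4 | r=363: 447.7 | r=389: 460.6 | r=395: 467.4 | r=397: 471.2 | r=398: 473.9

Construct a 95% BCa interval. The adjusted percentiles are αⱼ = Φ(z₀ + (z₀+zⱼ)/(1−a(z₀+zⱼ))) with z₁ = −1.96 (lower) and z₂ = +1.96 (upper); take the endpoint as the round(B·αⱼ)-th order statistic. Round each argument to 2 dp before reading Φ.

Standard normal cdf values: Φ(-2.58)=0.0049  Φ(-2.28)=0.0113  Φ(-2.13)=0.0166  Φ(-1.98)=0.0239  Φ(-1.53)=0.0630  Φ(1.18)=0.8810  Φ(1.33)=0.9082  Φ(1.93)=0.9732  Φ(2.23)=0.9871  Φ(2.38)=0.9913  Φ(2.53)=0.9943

(374.3, 460.6)

Lower: z₀ + z₁ = -0.157 + (-1.960) = -2.117; 1 − a(z₀+z₁) = 1 − (0.076)(-2.117) = 1.1609; argument = -0.157 + (-2.117)/1.1609 = -1.9806 → -1.98.
α₁ = Φ(-1.98) = 0.0239; rank = round(400 × 0.0239) = 10; θ*₍10₎ = 374.3.
Upper: z₀ + z₂ = 1.803; 1 − a(z₀+z₂) = 0.8630; argument = 1.9323 → 1.93; α₂ = 0.9732; rank = 389; θ*₍389₎ = 460.6.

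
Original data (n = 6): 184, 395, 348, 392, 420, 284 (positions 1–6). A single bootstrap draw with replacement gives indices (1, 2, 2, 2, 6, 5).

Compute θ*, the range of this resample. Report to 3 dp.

Resample values: 184, 395, 395, 395, 284, 420.
Range = 420 − 184 = 236.000

θ* = 236.000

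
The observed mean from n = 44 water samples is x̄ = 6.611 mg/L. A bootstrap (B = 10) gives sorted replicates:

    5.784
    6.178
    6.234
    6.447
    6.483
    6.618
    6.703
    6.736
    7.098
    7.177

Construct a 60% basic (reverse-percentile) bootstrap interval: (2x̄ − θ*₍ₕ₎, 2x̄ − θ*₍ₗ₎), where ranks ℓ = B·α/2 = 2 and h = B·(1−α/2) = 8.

Percentile endpoints at ranks 2 and 8: θ*₍2₎ = 6.178, θ*₍8₎ = 6.736.
Basic interval reflects these around x̄:
  lower = 2 × 6.611 − 6.736 = 6.486
  upper = 2 × 6.611 − 6.178 = 7.044

(6.486, 7.044)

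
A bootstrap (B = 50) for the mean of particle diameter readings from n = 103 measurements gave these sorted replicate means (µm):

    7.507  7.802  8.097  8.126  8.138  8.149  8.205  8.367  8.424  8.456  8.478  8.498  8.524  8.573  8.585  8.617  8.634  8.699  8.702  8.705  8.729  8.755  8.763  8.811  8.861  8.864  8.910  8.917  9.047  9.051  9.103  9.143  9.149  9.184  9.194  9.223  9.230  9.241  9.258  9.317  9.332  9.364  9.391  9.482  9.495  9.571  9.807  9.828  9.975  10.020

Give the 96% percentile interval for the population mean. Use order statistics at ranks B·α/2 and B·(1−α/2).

α = 0.04; lower rank = 50 × 0.020 = 1; upper rank = 50 × 0.980 = 49.
The 1st smallest replicate is 7.507; the 49th is 9.975.

(7.507, 9.975)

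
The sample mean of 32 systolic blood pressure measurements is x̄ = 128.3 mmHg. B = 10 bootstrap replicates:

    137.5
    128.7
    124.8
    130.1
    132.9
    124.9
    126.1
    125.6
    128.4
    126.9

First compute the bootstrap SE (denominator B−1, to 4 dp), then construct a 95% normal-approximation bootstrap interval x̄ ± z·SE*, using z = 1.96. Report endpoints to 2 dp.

Mean of replicates = 128.5900; sum of squared deviations = 146.2690; SE* = √(146.2690/9) = 4.0314
Margin = 1.96 × 4.0314 = 7.902
Interval: 128.3 ± 7.902

(120.40, 136.20)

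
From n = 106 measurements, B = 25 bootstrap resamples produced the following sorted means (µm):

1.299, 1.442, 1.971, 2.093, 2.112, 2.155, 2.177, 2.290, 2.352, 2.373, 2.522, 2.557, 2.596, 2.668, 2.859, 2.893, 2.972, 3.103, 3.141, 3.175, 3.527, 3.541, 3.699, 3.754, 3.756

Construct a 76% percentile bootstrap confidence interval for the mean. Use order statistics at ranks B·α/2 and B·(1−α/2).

(1.971, 3.541)

α = 0.24; lower rank = 25 × 0.120 = 3; upper rank = 25 × 0.880 = 22.
The 3rd smallest replicate is 1.971; the 22nd is 3.541.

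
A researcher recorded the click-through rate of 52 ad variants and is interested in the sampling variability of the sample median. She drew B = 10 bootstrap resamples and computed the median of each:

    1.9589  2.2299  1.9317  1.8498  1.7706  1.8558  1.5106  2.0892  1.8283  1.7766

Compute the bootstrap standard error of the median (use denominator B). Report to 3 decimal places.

Bootstrap SE is the standard deviation of the 10 replicate medians.
Mean of replicates: (1.9589 + 2.2299 + 1.9317 + 1.8498 + 1.7706 + 1.8558 + 1.5106 + 2.0892 + 1.8283 + 1.7766) / 10 = 18.80140 / 10 = 1.88014
Sum of squared deviations: (+0.07876)² + (+0.34976)² + (+0.05156)² + (−0.03034)² + (−0.10954)² + (−0.02434)² + (−0.36954)² + (+0.20906)² + (−0.05184)² + (−0.10354)² = 0.33838
Variance = 0.33838 / 10 = 0.03384
SE* = √0.03384

SE* = 0.184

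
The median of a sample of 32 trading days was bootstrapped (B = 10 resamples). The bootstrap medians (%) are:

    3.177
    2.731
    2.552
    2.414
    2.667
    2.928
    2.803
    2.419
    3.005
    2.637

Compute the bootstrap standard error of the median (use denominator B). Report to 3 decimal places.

Bootstrap SE is the standard deviation of the 10 replicate medians.
Mean of replicates: (3.177 + 2.731 + 2.552 + 2.414 + 2.667 + 2.928 + 2.803 + 2.419 + 3.005 + 2.637) / 10 = 27.3330 / 10 = 2.7333
Sum of squared deviations: (+0.4437)² + (−0.0023)² + (−0.1813)² + (−0.3193)² + (−0.0663)² + (+0.1947)² + (+0.0697)² + (−0.3143)² + (+0.2717)² + (−0.0963)² = 0.5607
Variance = 0.5607 / 10 = 0.0561
SE* = √0.0561

SE* = 0.237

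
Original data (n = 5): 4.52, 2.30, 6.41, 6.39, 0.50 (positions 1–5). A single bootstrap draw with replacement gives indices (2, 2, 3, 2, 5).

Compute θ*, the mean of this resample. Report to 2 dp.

θ* = 2.76

Resample values: 2.30, 2.30, 6.41, 2.30, 0.50.
Mean = (2.30 + 2.30 + 6.41 + 2.30 + 0.50) / 5 = 13.810 / 5 = 2.76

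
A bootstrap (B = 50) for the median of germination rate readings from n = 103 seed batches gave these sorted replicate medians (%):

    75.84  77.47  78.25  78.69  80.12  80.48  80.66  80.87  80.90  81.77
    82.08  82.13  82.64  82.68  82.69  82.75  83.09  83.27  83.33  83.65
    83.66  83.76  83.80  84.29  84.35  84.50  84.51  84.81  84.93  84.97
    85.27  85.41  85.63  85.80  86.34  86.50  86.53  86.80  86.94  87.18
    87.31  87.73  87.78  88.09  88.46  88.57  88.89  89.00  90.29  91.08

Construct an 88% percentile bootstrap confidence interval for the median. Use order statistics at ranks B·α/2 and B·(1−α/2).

(78.25, 88.89)

α = 0.12; lower rank = 50 × 0.060 = 3; upper rank = 50 × 0.940 = 47.
The 3rd smallest replicate is 78.25; the 47th is 88.89.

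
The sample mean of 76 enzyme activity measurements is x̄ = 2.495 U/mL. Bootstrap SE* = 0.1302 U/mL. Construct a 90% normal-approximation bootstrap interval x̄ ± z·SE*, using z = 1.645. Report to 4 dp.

(2.2808, 2.7092)

Margin = 1.645 × 0.1302 = 0.21418
Interval: 2.495 ± 0.21418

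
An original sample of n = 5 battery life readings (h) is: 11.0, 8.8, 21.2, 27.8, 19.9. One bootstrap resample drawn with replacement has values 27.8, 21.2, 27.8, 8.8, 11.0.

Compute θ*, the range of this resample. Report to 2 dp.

θ* = 19.00

Range = 27.8 − 8.8 = 19.00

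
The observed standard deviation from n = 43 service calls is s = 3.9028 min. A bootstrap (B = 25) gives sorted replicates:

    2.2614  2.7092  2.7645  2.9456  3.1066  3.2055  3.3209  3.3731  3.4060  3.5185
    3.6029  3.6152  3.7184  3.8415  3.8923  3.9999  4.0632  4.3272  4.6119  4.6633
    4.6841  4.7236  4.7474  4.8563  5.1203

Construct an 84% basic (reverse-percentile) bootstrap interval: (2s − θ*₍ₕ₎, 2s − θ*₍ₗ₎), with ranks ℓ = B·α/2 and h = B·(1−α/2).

(3.0582, 5.0964)

Percentile endpoints at ranks 2 and 23: θ*₍2₎ = 2.7092, θ*₍23₎ = 4.7474.
Basic interval reflects these around s:
  lower = 2 × 3.9028 − 4.7474 = 3.0582
  upper = 2 × 3.9028 − 2.7092 = 5.0964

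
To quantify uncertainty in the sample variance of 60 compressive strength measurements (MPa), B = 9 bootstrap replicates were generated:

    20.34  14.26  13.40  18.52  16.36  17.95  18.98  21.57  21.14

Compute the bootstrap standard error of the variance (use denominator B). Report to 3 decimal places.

Bootstrap SE is the standard deviation of the 9 replicate variances.
Mean of replicates: (20.34 + 14.26 + 13.40 + 18.52 + 16.36 + 17.95 + 18.98 + 21.57 + 21.14) / 9 = 162.5200 / 9 = 18.0578
Sum of squared deviations: (+2.2822)² + (−3.7978)² + (−4.6578)² + (+0.4622)² + (−1.6978)² + (−0.1078)² + (+0.9222)² + (+3.5122)² + (+3.0822)² = 67.1206
Variance = 67.1206 / 9 = 7.4578
SE* = √7.4578

SE* = 2.731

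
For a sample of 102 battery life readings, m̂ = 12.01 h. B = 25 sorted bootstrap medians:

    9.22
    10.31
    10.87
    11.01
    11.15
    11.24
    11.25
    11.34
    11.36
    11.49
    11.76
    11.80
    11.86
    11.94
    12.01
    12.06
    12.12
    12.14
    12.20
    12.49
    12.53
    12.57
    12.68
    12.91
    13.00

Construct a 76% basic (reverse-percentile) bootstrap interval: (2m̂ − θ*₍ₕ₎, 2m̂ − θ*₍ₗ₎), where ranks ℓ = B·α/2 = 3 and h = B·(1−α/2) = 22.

(11.45, 13.15)

Percentile endpoints at ranks 3 and 22: θ*₍3₎ = 10.87, θ*₍22₎ = 12.57.
Basic interval reflects these around m̂:
  lower = 2 × 12.01 − 12.57 = 11.45
  upper = 2 × 12.01 − 10.87 = 13.15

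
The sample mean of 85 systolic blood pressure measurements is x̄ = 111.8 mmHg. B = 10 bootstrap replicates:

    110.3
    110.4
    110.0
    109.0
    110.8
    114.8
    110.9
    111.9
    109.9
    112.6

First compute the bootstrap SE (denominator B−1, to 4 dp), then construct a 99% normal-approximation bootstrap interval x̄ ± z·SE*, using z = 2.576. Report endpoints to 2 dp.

Mean of replicates = 111.0600; sum of squared deviations = 24.8840; SE* = √(24.8840/9) = 1.6628
Margin = 2.576 × 1.6628 = 4.283
Interval: 111.8 ± 4.283

(107.52, 116.08)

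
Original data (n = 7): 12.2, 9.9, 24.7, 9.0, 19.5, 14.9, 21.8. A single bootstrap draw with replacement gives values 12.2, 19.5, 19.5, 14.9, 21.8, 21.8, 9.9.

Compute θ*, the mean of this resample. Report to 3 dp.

Mean = (12.2 + 19.5 + 19.5 + 14.9 + 21.8 + 21.8 + 9.9) / 7 = 119.60 / 7 = 17.086

θ* = 17.086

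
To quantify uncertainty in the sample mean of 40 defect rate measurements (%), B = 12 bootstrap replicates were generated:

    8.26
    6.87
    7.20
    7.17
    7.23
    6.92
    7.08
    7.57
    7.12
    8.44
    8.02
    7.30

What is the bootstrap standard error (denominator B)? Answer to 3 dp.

Bootstrap SE is the standard deviation of the 12 replicate means.
Mean of replicates: (8.26 + 6.87 + 7.20 + 7.17 + 7.23 + 6.92 + 7.08 + 7.57 + 7.12 + 8.44 + 8.02 + 7.30) / 12 = 89.1800 / 12 = 7.4317
Sum of squared deviations: (+0.8283)² + (−0.5617)² + (−0.2317)² + (−0.2617)² + (−0.2017)² + (−0.5117)² + (−0.3517)² + (+0.1383)² + (−0.3117)² + (+1.0083)² + (+0.5883)² + (−0.1317)² = 3.0464
Variance = 3.0464 / 12 = 0.2539
SE* = √0.2539

SE* = 0.504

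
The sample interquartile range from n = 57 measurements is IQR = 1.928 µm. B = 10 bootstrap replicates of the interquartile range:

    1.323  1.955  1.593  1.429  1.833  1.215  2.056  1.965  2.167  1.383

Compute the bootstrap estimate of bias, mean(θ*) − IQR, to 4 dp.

bias = −0.2361

mean(θ*) = (1.323 + 1.955 + 1.593 + 1.429 + 1.833 + 1.215 + 2.056 + 1.965 + 2.167 + 1.383) / 10 = 1.69190
bias = 1.69190 − 1.928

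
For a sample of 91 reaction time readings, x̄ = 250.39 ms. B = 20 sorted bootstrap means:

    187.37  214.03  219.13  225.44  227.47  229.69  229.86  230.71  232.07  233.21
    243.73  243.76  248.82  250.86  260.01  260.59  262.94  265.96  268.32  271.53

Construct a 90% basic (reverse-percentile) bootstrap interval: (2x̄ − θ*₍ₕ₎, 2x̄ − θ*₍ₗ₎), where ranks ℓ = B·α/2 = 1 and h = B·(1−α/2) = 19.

Percentile endpoints at ranks 1 and 19: θ*₍1₎ = 187.37, θ*₍19₎ = 268.32.
Basic interval reflects these around x̄:
  lower = 2 × 250.39 − 268.32 = 232.46
  upper = 2 × 250.39 − 187.37 = 313.41

(232.46, 313.41)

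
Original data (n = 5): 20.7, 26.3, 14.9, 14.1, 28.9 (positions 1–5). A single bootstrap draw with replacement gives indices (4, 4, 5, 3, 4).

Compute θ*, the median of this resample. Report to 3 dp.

Resample values: 14.1, 14.1, 28.9, 14.9, 14.1.
Sorted: 14.1, 14.1, 14.1, 14.9, 28.9
Median = middle value = 14.100

θ* = 14.100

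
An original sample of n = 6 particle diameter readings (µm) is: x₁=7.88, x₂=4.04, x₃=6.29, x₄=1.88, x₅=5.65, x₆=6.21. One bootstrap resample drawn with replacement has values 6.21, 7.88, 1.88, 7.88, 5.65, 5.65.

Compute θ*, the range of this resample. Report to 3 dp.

Range = 7.88 − 1.88 = 6.000

θ* = 6.000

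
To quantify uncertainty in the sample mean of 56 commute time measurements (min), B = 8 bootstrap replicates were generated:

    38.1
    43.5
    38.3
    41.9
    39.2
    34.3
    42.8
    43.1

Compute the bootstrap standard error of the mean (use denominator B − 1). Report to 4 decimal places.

Bootstrap SE is the standard deviation of the 8 replicate means.
Mean of replicates: (38.1 + 43.5 + 38.3 + 41.9 + 39.2 + 34.3 + 42.8 + 43.1) / 8 = 321.20000 / 8 = 40.15000
Sum of squared deviations: (−2.05000)² + (+3.35000)² + (−1.85000)² + (+1.75000)² + (−0.95000)² + (−5.85000)² + (+2.65000)² + (+2.95000)² = 72.76000
Variance = 72.76000 / 7 = 10.39429
SE* = √10.39429

SE* = 3.2240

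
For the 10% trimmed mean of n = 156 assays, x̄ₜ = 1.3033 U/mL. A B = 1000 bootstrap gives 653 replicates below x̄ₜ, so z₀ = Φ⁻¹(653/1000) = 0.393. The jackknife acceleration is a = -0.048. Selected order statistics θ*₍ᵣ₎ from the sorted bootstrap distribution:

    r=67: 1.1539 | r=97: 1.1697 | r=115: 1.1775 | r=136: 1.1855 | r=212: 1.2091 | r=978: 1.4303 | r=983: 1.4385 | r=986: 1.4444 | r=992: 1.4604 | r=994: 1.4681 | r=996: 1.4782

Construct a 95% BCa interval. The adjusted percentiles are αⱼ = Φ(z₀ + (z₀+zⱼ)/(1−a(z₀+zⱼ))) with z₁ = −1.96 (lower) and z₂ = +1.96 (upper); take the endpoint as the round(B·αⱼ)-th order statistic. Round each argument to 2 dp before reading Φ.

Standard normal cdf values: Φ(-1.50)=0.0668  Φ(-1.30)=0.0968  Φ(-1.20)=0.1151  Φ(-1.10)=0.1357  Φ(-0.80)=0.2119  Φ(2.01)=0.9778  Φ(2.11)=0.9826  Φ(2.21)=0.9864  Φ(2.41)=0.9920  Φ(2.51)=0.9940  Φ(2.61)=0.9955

(1.1697, 1.4681)

Lower: z₀ + z₁ = 0.393 + (-1.960) = -1.567; 1 − a(z₀+z₁) = 1 − (-0.048)(-1.567) = 0.9248; argument = 0.393 + (-1.567)/0.9248 = -1.3014 → -1.30.
α₁ = Φ(-1.30) = 0.0968; rank = round(1000 × 0.0968) = 97; θ*₍97₎ = 1.1697.
Upper: z₀ + z₂ = 2.353; 1 − a(z₀+z₂) = 1.1129; argument = 2.5072 → 2.51; α₂ = 0.9940; rank = 994; θ*₍994₎ = 1.4681.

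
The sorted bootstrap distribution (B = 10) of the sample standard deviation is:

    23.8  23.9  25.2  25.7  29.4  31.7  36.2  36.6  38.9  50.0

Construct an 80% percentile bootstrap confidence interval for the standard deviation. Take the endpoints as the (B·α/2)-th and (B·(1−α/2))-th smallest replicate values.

(23.8, 38.9)

α = 0.20; lower rank = 10 × 0.100 = 1; upper rank = 10 × 0.900 = 9.
The 1st smallest replicate is 23.8; the 9th is 38.9.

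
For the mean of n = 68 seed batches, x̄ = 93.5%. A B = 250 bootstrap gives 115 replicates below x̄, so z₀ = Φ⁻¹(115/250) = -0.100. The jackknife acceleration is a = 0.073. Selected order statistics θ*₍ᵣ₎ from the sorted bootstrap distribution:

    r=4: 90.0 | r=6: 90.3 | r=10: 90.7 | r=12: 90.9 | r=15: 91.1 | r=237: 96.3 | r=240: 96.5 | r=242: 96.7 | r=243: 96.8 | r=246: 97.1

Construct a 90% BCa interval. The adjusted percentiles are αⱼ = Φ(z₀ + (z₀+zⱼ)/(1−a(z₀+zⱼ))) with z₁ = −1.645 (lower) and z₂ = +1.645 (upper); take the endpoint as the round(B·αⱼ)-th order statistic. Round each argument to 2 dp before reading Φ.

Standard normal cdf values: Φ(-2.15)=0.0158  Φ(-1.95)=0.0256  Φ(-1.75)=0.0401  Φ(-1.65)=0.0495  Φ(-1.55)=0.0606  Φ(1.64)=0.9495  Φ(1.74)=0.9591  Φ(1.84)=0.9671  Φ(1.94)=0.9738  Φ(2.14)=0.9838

Lower: z₀ + z₁ = -0.100 + (-1.645) = -1.745; 1 − a(z₀+z₁) = 1 − (0.073)(-1.745) = 1.1274; argument = -0.100 + (-1.745)/1.1274 = -1.6478 → -1.65.
α₁ = Φ(-1.65) = 0.0495; rank = round(250 × 0.0495) = 12; θ*₍12₎ = 90.9.
Upper: z₀ + z₂ = 1.545; 1 − a(z₀+z₂) = 0.8872; argument = 1.6414 → 1.64; α₂ = 0.9495; rank = 237; θ*₍237₎ = 96.3.

(90.9, 96.3)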